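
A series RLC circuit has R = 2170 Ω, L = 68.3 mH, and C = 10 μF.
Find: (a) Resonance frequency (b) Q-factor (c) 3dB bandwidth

Step 1 — Resonance: ω₀ = 1/√(LC) = 1/√(0.0683·1e-05) = 1210 rad/s.
Step 2 — f₀ = ω₀/(2π) = 192.6 Hz.
Step 3 — Series Q: Q = ω₀L/R = 1210·0.0683/2170 = 0.03808.
Step 4 — Bandwidth: Δω = ω₀/Q = 3.177e+04 rad/s; BW = Δω/(2π) = 5057 Hz.

(a) f₀ = 192.6 Hz  (b) Q = 0.03808  (c) BW = 5057 Hz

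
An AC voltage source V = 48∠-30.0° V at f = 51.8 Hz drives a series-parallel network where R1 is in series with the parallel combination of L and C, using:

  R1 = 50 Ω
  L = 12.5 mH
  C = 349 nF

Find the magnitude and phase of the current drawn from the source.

Step 1 — Angular frequency: ω = 2π·f = 2π·51.8 = 325.5 rad/s.
Step 2 — Component impedances:
  R1: Z = R = 50 Ω
  L: Z = jωL = j·325.5·0.0125 = 0 + j4.068 Ω
  C: Z = 1/(jωC) = -j/(ω·C) = 0 - j8804 Ω
Step 3 — Parallel branch: L || C = 1/(1/L + 1/C) = 0 + j4.07 Ω.
Step 4 — Series with R1: Z_total = R1 + (L || C) = 50 + j4.07 Ω = 50.17∠4.7° Ω.
Step 5 — Source phasor: V = 48∠-30.0° V = 41.57 - j24 V.
Step 6 — Ohm's law: I = V / Z_total = (41.57 - j24) / (50 + j4.07) = 0.7871 - j0.5441 A.
Step 7 — Convert to polar: |I| = 0.9568 A, ∠I = -34.7°.

I = 0.9568∠-34.7° A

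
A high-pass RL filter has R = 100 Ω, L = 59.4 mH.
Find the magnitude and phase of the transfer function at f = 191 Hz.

Step 1 — Angular frequency: ω = 2π·191 = 1200 rad/s.
Step 2 — Transfer function: H(jω) = jωL/(R + jωL).
Step 3 — Numerator jωL = j·71.29; denominator R + jωL = 100 + j71.29.
Step 4 — H = 0.3369 + j0.4727.
Step 5 — Magnitude: |H| = 0.5805 (-4.7 dB); phase: φ = 54.5°.

|H| = 0.5805 (-4.7 dB), φ = 54.5°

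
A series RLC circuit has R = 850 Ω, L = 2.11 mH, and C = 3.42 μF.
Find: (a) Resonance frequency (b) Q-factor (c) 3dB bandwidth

Step 1 — Resonance condition Im(Z)=0 gives ω₀ = 1/√(LC).
Step 2 — ω₀ = 1/√(0.00211·3.42e-06) = 1.177e+04 rad/s.
Step 3 — f₀ = ω₀/(2π) = 1874 Hz.
Step 4 — Series Q: Q = ω₀L/R = 1.177e+04·0.00211/850 = 0.02922.
Step 5 — 3dB bandwidth: Δω = ω₀/Q = 4.028e+05 rad/s; BW = Δω/(2π) = 6.411e+04 Hz.

(a) f₀ = 1874 Hz  (b) Q = 0.02922  (c) BW = 6.411e+04 Hz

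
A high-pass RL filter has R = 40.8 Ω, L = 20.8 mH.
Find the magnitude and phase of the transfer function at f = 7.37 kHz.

Step 1 — Angular frequency: ω = 2π·7370 = 4.631e+04 rad/s.
Step 2 — Transfer function: H(jω) = jωL/(R + jωL).
Step 3 — Numerator jωL = j·963.2; denominator R + jωL = 40.8 + j963.2.
Step 4 — H = 0.9982 + j0.04228.
Step 5 — Magnitude: |H| = 0.9991 (-0.0 dB); phase: φ = 2.4°.

|H| = 0.9991 (-0.0 dB), φ = 2.4°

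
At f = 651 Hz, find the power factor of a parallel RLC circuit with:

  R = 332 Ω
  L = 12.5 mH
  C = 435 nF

Step 1 — Angular frequency: ω = 2π·f = 2π·651 = 4090 rad/s.
Step 2 — Component impedances:
  R: Z = R = 332 Ω
  L: Z = jωL = j·4090·0.0125 = 0 + j51.13 Ω
  C: Z = 1/(jωC) = -j/(ω·C) = 0 - j562 Ω
Step 3 — Parallel combination: 1/Z_total = 1/R + 1/L + 1/C; Z_total = 9.263 + j54.68 Ω = 55.46∠80.4° Ω.
Step 4 — Power factor: PF = cos(φ) = Re(Z)/|Z| = 9.263/55.46 = 0.167.
Step 5 — Type: Im(Z) = 54.68 ⇒ lagging (phase φ = 80.4°).

PF = 0.167 (lagging, φ = 80.4°)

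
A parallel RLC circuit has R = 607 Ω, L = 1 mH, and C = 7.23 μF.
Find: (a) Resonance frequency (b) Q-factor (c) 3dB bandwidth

Step 1 — Resonance: ω₀ = 1/√(LC) = 1/√(0.001·7.23e-06) = 1.176e+04 rad/s.
Step 2 — f₀ = ω₀/(2π) = 1872 Hz.
Step 3 — Parallel Q: Q = R/(ω₀L) = 607/(1.176e+04·0.001) = 51.61.
Step 4 — Bandwidth: Δω = ω₀/Q = 227.9 rad/s; BW = Δω/(2π) = 36.27 Hz.

(a) f₀ = 1872 Hz  (b) Q = 51.61  (c) BW = 36.27 Hz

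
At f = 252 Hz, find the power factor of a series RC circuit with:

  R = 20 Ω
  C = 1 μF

Step 1 — Angular frequency: ω = 2π·f = 2π·252 = 1583 rad/s.
Step 2 — Component impedances:
  R: Z = R = 20 Ω
  C: Z = 1/(jωC) = -j/(ω·C) = 0 - j631.6 Ω
Step 3 — Series combination: Z_total = R + C = 20 - j631.6 Ω = 631.9∠-88.2° Ω.
Step 4 — Power factor: PF = cos(φ) = Re(Z)/|Z| = 20/631.9 = 0.03165.
Step 5 — Type: Im(Z) = -631.6 ⇒ leading (phase φ = -88.2°).

PF = 0.03165 (leading, φ = -88.2°)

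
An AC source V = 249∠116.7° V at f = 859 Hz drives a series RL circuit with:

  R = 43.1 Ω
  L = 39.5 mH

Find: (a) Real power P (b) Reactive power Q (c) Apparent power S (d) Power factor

Step 1 — Angular frequency: ω = 2π·f = 2π·859 = 5397 rad/s.
Step 2 — Component impedances:
  R: Z = R = 43.1 Ω
  L: Z = jωL = j·5397·0.0395 = 0 + j213.2 Ω
Step 3 — Series combination: Z_total = R + L = 43.1 + j213.2 Ω = 217.5∠78.6° Ω.
Step 4 — Source phasor: V = 249∠116.7° V = -111.9 + j222.4 V.
Step 5 — Current: I = V / Z = 0.9005 + j0.7068 A = 1.145∠38.1° A.
Step 6 — Complex power: S = V·I* = 56.49 + j279.4 VA.
Step 7 — Real power: P = Re(S) = 56.49 W.
Step 8 — Reactive power: Q = Im(S) = 279.4 VAR.
Step 9 — Apparent power: |S| = 285.1 VA.
Step 10 — Power factor: PF = P/|S| = 0.1982 (lagging).

(a) P = 56.49 W  (b) Q = 279.4 VAR  (c) S = 285.1 VA  (d) PF = 0.1982 (lagging)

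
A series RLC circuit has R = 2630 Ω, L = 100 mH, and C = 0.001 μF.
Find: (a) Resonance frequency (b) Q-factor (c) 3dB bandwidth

Step 1 — Resonance condition Im(Z)=0 gives ω₀ = 1/√(LC).
Step 2 — ω₀ = 1/√(0.1·1e-09) = 1e+05 rad/s.
Step 3 — f₀ = ω₀/(2π) = 1.592e+04 Hz.
Step 4 — Series Q: Q = ω₀L/R = 1e+05·0.1/2630 = 3.802.
Step 5 — 3dB bandwidth: Δω = ω₀/Q = 2.63e+04 rad/s; BW = Δω/(2π) = 4186 Hz.

(a) f₀ = 1.592e+04 Hz  (b) Q = 3.802  (c) BW = 4186 Hz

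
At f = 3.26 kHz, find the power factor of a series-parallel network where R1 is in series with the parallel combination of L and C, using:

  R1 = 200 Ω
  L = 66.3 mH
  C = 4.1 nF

Step 1 — Angular frequency: ω = 2π·f = 2π·3260 = 2.048e+04 rad/s.
Step 2 — Component impedances:
  R1: Z = R = 200 Ω
  L: Z = jωL = j·2.048e+04·0.0663 = 0 + j1358 Ω
  C: Z = 1/(jωC) = -j/(ω·C) = 0 - j1.191e+04 Ω
Step 3 — Parallel branch: L || C = 1/(1/L + 1/C) = 0 + j1533 Ω.
Step 4 — Series with R1: Z_total = R1 + (L || C) = 200 + j1533 Ω = 1546∠82.6° Ω.
Step 5 — Power factor: PF = cos(φ) = Re(Z)/|Z| = 200/1546 = 0.1294.
Step 6 — Type: Im(Z) = 1533 ⇒ lagging (phase φ = 82.6°).

PF = 0.1294 (lagging, φ = 82.6°)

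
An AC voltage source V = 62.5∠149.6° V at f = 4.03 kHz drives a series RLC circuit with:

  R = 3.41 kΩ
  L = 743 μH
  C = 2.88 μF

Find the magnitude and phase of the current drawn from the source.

Step 1 — Angular frequency: ω = 2π·f = 2π·4030 = 2.532e+04 rad/s.
Step 2 — Component impedances:
  R: Z = R = 3410 Ω
  L: Z = jωL = j·2.532e+04·0.000743 = 0 + j18.81 Ω
  C: Z = 1/(jωC) = -j/(ω·C) = 0 - j13.71 Ω
Step 3 — Series combination: Z_total = R + L + C = 3410 + j5.101 Ω = 3410∠0.1° Ω.
Step 4 — Source phasor: V = 62.5∠149.6° V = -53.91 + j31.63 V.
Step 5 — Ohm's law: I = V / Z_total = (-53.91 + j31.63) / (3410 + j5.101) = -0.01579 + j0.009298 A.
Step 6 — Convert to polar: |I| = 0.01833 A, ∠I = 149.5°.

I = 0.01833∠149.5° A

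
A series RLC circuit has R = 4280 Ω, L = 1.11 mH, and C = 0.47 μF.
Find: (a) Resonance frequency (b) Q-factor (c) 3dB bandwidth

Step 1 — Resonance condition Im(Z)=0 gives ω₀ = 1/√(LC).
Step 2 — ω₀ = 1/√(0.00111·4.7e-07) = 4.378e+04 rad/s.
Step 3 — f₀ = ω₀/(2π) = 6968 Hz.
Step 4 — Series Q: Q = ω₀L/R = 4.378e+04·0.00111/4280 = 0.01135.
Step 5 — 3dB bandwidth: Δω = ω₀/Q = 3.856e+06 rad/s; BW = Δω/(2π) = 6.137e+05 Hz.

(a) f₀ = 6968 Hz  (b) Q = 0.01135  (c) BW = 6.137e+05 Hz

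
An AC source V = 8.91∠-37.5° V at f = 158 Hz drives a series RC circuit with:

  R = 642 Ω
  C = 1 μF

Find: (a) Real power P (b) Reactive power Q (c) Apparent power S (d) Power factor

Step 1 — Angular frequency: ω = 2π·f = 2π·158 = 992.7 rad/s.
Step 2 — Component impedances:
  R: Z = R = 642 Ω
  C: Z = 1/(jωC) = -j/(ω·C) = 0 - j1007 Ω
Step 3 — Series combination: Z_total = R + C = 642 - j1007 Ω = 1195∠-57.5° Ω.
Step 4 — Source phasor: V = 8.91∠-37.5° V = 7.069 - j5.424 V.
Step 5 — Current: I = V / Z = 0.00701 + j0.00255 A = 0.007459∠20.0° A.
Step 6 — Complex power: S = V·I* = 0.03572 - j0.05605 VA.
Step 7 — Real power: P = Re(S) = 0.03572 W.
Step 8 — Reactive power: Q = Im(S) = -0.05605 VAR.
Step 9 — Apparent power: |S| = 0.06646 VA.
Step 10 — Power factor: PF = P/|S| = 0.5375 (leading).

(a) P = 0.03572 W  (b) Q = -0.05605 VAR  (c) S = 0.06646 VA  (d) PF = 0.5375 (leading)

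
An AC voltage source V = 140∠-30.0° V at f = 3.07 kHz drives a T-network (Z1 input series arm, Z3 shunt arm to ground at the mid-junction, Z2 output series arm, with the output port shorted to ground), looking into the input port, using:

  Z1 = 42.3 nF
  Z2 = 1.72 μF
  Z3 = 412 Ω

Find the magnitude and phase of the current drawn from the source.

Step 1 — Angular frequency: ω = 2π·f = 2π·3070 = 1.929e+04 rad/s.
Step 2 — Component impedances:
  Z1: Z = 1/(jωC) = -j/(ω·C) = 0 - j1226 Ω
  Z2: Z = 1/(jωC) = -j/(ω·C) = 0 - j30.14 Ω
  Z3: Z = R = 412 Ω
Step 3 — With the output port shorted to ground, the output series arm Z2 runs from the junction to ground; the shunt arm Z3 also runs from the junction to ground. They appear in parallel: Z3 || Z2 = 2.193 - j29.98 Ω.
Step 4 — Series with input arm Z1: Z_in = Z1 + (Z3 || Z2) = 2.193 - j1256 Ω = 1256∠-89.9° Ω.
Step 5 — Source phasor: V = 140∠-30.0° V = 121.2 - j70 V.
Step 6 — Ohm's law: I = V / Z_total = (121.2 - j70) / (2.193 - j1256) = 0.05592 + j0.09647 A.
Step 7 — Convert to polar: |I| = 0.1115 A, ∠I = 59.9°.

I = 0.1115∠59.9° A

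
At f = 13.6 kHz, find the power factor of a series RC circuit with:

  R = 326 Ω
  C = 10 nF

Step 1 — Angular frequency: ω = 2π·f = 2π·1.36e+04 = 8.545e+04 rad/s.
Step 2 — Component impedances:
  R: Z = R = 326 Ω
  C: Z = 1/(jωC) = -j/(ω·C) = 0 - j1170 Ω
Step 3 — Series combination: Z_total = R + C = 326 - j1170 Ω = 1215∠-74.4° Ω.
Step 4 — Power factor: PF = cos(φ) = Re(Z)/|Z| = 326/1214.8 = 0.2684.
Step 5 — Type: Im(Z) = -1170 ⇒ leading (phase φ = -74.4°).

PF = 0.2684 (leading, φ = -74.4°)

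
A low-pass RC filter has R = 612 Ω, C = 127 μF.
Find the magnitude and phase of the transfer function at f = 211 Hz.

Step 1 — Angular frequency: ω = 2π·211 = 1326 rad/s.
Step 2 — Transfer function: H(jω) = 1/(1 + jωRC).
Step 3 — Denominator: 1 + jωRC = 1 + j·1326·612·0.000127 = 1 + j103.
Step 4 — H = 9.417e-05 - j0.009704.
Step 5 — Magnitude: |H| = 0.009704 (-40.3 dB); phase: φ = -89.4°.

|H| = 0.009704 (-40.3 dB), φ = -89.4°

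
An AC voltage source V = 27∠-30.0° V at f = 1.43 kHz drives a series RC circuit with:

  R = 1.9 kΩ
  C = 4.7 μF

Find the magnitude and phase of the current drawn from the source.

Step 1 — Angular frequency: ω = 2π·f = 2π·1430 = 8985 rad/s.
Step 2 — Component impedances:
  R: Z = R = 1900 Ω
  C: Z = 1/(jωC) = -j/(ω·C) = 0 - j23.68 Ω
Step 3 — Series combination: Z_total = R + C = 1900 - j23.68 Ω = 1900∠-0.7° Ω.
Step 4 — Source phasor: V = 27∠-30.0° V = 23.38 - j13.5 V.
Step 5 — Ohm's law: I = V / Z_total = (23.38 - j13.5) / (1900 - j23.68) = 0.01239 - j0.006951 A.
Step 6 — Convert to polar: |I| = 0.01421 A, ∠I = -29.3°.

I = 0.01421∠-29.3° A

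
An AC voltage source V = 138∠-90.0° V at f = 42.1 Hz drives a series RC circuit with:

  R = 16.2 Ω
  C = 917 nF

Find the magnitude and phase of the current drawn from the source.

Step 1 — Angular frequency: ω = 2π·f = 2π·42.1 = 264.5 rad/s.
Step 2 — Component impedances:
  R: Z = R = 16.2 Ω
  C: Z = 1/(jωC) = -j/(ω·C) = 0 - j4123 Ω
Step 3 — Series combination: Z_total = R + C = 16.2 - j4123 Ω = 4123∠-89.8° Ω.
Step 4 — Source phasor: V = 138∠-90.0° V = 0 - j138 V.
Step 5 — Ohm's law: I = V / Z_total = (0 - j138) / (16.2 - j4123) = 0.03347 - j0.0001315 A.
Step 6 — Convert to polar: |I| = 0.03347 A, ∠I = -0.2°.

I = 0.03347∠-0.2° A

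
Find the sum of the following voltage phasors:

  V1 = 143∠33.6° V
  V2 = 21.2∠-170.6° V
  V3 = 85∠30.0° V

Step 1 — Convert each phasor to rectangular form:
  V1 = 143·(cos(33.6°) + j·sin(33.6°)) = 119.1 + j79.13 V
  V2 = 21.2·(cos(-170.6°) + j·sin(-170.6°)) = -20.92 - j3.463 V
  V3 = 85·(cos(30.0°) + j·sin(30.0°)) = 73.61 + j42.5 V
Step 2 — Sum components: V_total = 171.8 + j118.2 V.
Step 3 — Convert to polar: |V_total| = 208.5 V, ∠V_total = 34.5°.

V_total = 208.5∠34.5° V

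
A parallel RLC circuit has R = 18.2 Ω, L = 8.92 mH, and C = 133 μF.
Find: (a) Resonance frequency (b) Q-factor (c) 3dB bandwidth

Step 1 — Resonance: ω₀ = 1/√(LC) = 1/√(0.00892·0.000133) = 918.1 rad/s.
Step 2 — f₀ = ω₀/(2π) = 146.1 Hz.
Step 3 — Parallel Q: Q = R/(ω₀L) = 18.2/(918.1·0.00892) = 2.222.
Step 4 — Bandwidth: Δω = ω₀/Q = 413.1 rad/s; BW = Δω/(2π) = 65.75 Hz.

(a) f₀ = 146.1 Hz  (b) Q = 2.222  (c) BW = 65.75 Hz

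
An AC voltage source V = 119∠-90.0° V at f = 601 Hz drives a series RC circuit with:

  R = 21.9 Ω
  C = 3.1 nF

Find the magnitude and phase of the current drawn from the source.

Step 1 — Angular frequency: ω = 2π·f = 2π·601 = 3776 rad/s.
Step 2 — Component impedances:
  R: Z = R = 21.9 Ω
  C: Z = 1/(jωC) = -j/(ω·C) = 0 - j8.542e+04 Ω
Step 3 — Series combination: Z_total = R + C = 21.9 - j8.542e+04 Ω = 8.542e+04∠-90.0° Ω.
Step 4 — Source phasor: V = 119∠-90.0° V = 0 - j119 V.
Step 5 — Ohm's law: I = V / Z_total = (0 - j119) / (21.9 - j8.542e+04) = 0.001393 - j3.571e-07 A.
Step 6 — Convert to polar: |I| = 0.001393 A, ∠I = -0.0°.

I = 0.001393∠-0.0° A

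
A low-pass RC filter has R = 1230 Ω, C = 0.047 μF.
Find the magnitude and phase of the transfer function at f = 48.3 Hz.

Step 1 — Angular frequency: ω = 2π·48.3 = 303.5 rad/s.
Step 2 — Transfer function: H(jω) = 1/(1 + jωRC).
Step 3 — Denominator: 1 + jωRC = 1 + j·303.5·1230·4.7e-08 = 1 + j0.01754.
Step 4 — H = 0.9997 - j0.01754.
Step 5 — Magnitude: |H| = 0.9998 (-0.0 dB); phase: φ = -1.0°.

|H| = 0.9998 (-0.0 dB), φ = -1.0°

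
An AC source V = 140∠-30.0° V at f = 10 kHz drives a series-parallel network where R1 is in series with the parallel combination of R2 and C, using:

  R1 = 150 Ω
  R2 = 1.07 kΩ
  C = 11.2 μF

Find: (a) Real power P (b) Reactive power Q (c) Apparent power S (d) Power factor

Step 1 — Angular frequency: ω = 2π·f = 2π·1e+04 = 6.283e+04 rad/s.
Step 2 — Component impedances:
  R1: Z = R = 150 Ω
  R2: Z = R = 1070 Ω
  C: Z = 1/(jωC) = -j/(ω·C) = 0 - j1.421 Ω
Step 3 — Parallel branch: R2 || C = 1/(1/R2 + 1/C) = 0.001887 - j1.421 Ω.
Step 4 — Series with R1: Z_total = R1 + (R2 || C) = 150 - j1.421 Ω = 150∠-0.5° Ω.
Step 5 — Source phasor: V = 140∠-30.0° V = 121.2 - j70 V.
Step 6 — Current: I = V / Z = 0.8126 - j0.459 A = 0.9333∠-29.5° A.
Step 7 — Complex power: S = V·I* = 130.7 - j1.238 VA.
Step 8 — Real power: P = Re(S) = 130.7 W.
Step 9 — Reactive power: Q = Im(S) = -1.238 VAR.
Step 10 — Apparent power: |S| = 130.7 VA.
Step 11 — Power factor: PF = P/|S| = 1 (leading).

(a) P = 130.7 W  (b) Q = -1.238 VAR  (c) S = 130.7 VA  (d) PF = 1 (leading)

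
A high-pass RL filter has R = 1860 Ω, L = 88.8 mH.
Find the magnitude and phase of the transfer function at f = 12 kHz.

Step 1 — Angular frequency: ω = 2π·1.2e+04 = 7.54e+04 rad/s.
Step 2 — Transfer function: H(jω) = jωL/(R + jωL).
Step 3 — Numerator jωL = j·6695; denominator R + jωL = 1860 + j6695.
Step 4 — H = 0.9284 + j0.2579.
Step 5 — Magnitude: |H| = 0.9635 (-0.3 dB); phase: φ = 15.5°.

|H| = 0.9635 (-0.3 dB), φ = 15.5°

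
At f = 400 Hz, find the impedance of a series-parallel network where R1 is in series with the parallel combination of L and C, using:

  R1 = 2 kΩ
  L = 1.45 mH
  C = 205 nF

Step 1 — Angular frequency: ω = 2π·f = 2π·400 = 2513 rad/s.
Step 2 — Component impedances:
  R1: Z = R = 2000 Ω
  L: Z = jωL = j·2513·0.00145 = 0 + j3.644 Ω
  C: Z = 1/(jωC) = -j/(ω·C) = 0 - j1941 Ω
Step 3 — Parallel branch: L || C = 1/(1/L + 1/C) = 0 + j3.651 Ω.
Step 4 — Series with R1: Z_total = R1 + (L || C) = 2000 + j3.651 Ω = 2000∠0.1° Ω.

Z = 2000 + j3.651 Ω = 2000∠0.1° Ω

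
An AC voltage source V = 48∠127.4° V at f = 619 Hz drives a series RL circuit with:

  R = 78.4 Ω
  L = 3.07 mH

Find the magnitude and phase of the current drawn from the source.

Step 1 — Angular frequency: ω = 2π·f = 2π·619 = 3889 rad/s.
Step 2 — Component impedances:
  R: Z = R = 78.4 Ω
  L: Z = jωL = j·3889·0.00307 = 0 + j11.94 Ω
Step 3 — Series combination: Z_total = R + L = 78.4 + j11.94 Ω = 79.3∠8.7° Ω.
Step 4 — Source phasor: V = 48∠127.4° V = -29.15 + j38.13 V.
Step 5 — Ohm's law: I = V / Z_total = (-29.15 + j38.13) / (78.4 + j11.94) = -0.291 + j0.5307 A.
Step 6 — Convert to polar: |I| = 0.6053 A, ∠I = 118.7°.

I = 0.6053∠118.7° A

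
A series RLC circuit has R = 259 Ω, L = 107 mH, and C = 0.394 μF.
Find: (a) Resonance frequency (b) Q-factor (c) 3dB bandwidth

Step 1 — Resonance condition Im(Z)=0 gives ω₀ = 1/√(LC).
Step 2 — ω₀ = 1/√(0.107·3.94e-07) = 4870 rad/s.
Step 3 — f₀ = ω₀/(2π) = 775.1 Hz.
Step 4 — Series Q: Q = ω₀L/R = 4870·0.107/259 = 2.012.
Step 5 — 3dB bandwidth: Δω = ω₀/Q = 2421 rad/s; BW = Δω/(2π) = 385.2 Hz.

(a) f₀ = 775.1 Hz  (b) Q = 2.012  (c) BW = 385.2 Hz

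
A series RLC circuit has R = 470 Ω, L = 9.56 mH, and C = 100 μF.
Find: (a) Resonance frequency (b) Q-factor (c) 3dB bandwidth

Step 1 — Resonance: ω₀ = 1/√(LC) = 1/√(0.00956·0.0001) = 1023 rad/s.
Step 2 — f₀ = ω₀/(2π) = 162.8 Hz.
Step 3 — Series Q: Q = ω₀L/R = 1023·0.00956/470 = 0.0208.
Step 4 — Bandwidth: Δω = ω₀/Q = 4.916e+04 rad/s; BW = Δω/(2π) = 7825 Hz.

(a) f₀ = 162.8 Hz  (b) Q = 0.0208  (c) BW = 7825 Hz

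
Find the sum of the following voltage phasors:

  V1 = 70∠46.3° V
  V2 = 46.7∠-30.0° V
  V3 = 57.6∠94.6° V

Step 1 — Convert each phasor to rectangular form:
  V1 = 70·(cos(46.3°) + j·sin(46.3°)) = 48.36 + j50.61 V
  V2 = 46.7·(cos(-30.0°) + j·sin(-30.0°)) = 40.44 - j23.35 V
  V3 = 57.6·(cos(94.6°) + j·sin(94.6°)) = -4.619 + j57.41 V
Step 2 — Sum components: V_total = 84.19 + j84.67 V.
Step 3 — Convert to polar: |V_total| = 119.4 V, ∠V_total = 45.2°.

V_total = 119.4∠45.2° V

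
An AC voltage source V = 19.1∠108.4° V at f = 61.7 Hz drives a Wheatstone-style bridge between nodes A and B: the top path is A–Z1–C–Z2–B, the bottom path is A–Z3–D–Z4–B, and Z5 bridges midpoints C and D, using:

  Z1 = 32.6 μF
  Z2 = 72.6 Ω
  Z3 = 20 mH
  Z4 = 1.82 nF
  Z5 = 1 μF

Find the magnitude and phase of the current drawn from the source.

Step 1 — Angular frequency: ω = 2π·f = 2π·61.7 = 387.7 rad/s.
Step 2 — Component impedances:
  Z1: Z = 1/(jωC) = -j/(ω·C) = 0 - j79.13 Ω
  Z2: Z = R = 72.6 Ω
  Z3: Z = jωL = j·387.7·0.02 = 0 + j7.753 Ω
  Z4: Z = 1/(jωC) = -j/(ω·C) = 0 - j1.417e+06 Ω
  Z5: Z = 1/(jωC) = -j/(ω·C) = 0 - j2579 Ω
Step 3 — Bridge requires nodal analysis (the Z5 bridge couples midpoints C and D, so the two paths cannot be reduced to a simple series/parallel combination). Setting node B to ground and injecting 1 A at node A, the 3-node admittance system at A, C, D solves to V_A = Z_AB = 72.59 - j76.76 Ω = 105.7∠-46.6° Ω.
Step 4 — Source phasor: V = 19.1∠108.4° V = -6.029 + j18.12 V.
Step 5 — Ohm's law: I = V / Z_total = (-6.029 + j18.12) / (72.59 - j76.76) = -0.1638 + j0.0764 A.
Step 6 — Convert to polar: |I| = 0.1808 A, ∠I = 155.0°.

I = 0.1808∠155.0° A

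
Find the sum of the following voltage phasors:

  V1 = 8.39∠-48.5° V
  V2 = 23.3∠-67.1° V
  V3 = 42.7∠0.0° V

Step 1 — Convert each phasor to rectangular form:
  V1 = 8.39·(cos(-48.5°) + j·sin(-48.5°)) = 5.559 - j6.284 V
  V2 = 23.3·(cos(-67.1°) + j·sin(-67.1°)) = 9.067 - j21.46 V
  V3 = 42.7·(cos(0.0°) + j·sin(0.0°)) = 42.7 V
Step 2 — Sum components: V_total = 57.33 - j27.75 V.
Step 3 — Convert to polar: |V_total| = 63.69 V, ∠V_total = -25.8°.

V_total = 63.69∠-25.8° V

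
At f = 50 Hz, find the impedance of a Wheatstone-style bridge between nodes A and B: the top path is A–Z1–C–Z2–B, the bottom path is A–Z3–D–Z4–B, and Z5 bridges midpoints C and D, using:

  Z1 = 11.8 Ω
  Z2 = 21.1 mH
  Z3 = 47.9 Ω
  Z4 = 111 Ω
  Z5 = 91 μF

Step 1 — Angular frequency: ω = 2π·f = 2π·50 = 314.2 rad/s.
Step 2 — Component impedances:
  Z1: Z = R = 11.8 Ω
  Z2: Z = jωL = j·314.2·0.0211 = 0 + j6.629 Ω
  Z3: Z = R = 47.9 Ω
  Z4: Z = R = 111 Ω
  Z5: Z = 1/(jωC) = -j/(ω·C) = 0 - j34.98 Ω
Step 3 — Bridge requires nodal analysis (the Z5 bridge couples midpoints C and D, so the two paths cannot be reduced to a simple series/parallel combination). Setting node B to ground and injecting 1 A at node A, the 3-node admittance system at A, C, D solves to V_A = Z_AB = 10.02 + j5.534 Ω = 11.45∠28.9° Ω.

Z = 10.02 + j5.534 Ω = 11.45∠28.9° Ω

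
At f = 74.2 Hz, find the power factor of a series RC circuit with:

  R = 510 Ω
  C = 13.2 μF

Step 1 — Angular frequency: ω = 2π·f = 2π·74.2 = 466.2 rad/s.
Step 2 — Component impedances:
  R: Z = R = 510 Ω
  C: Z = 1/(jωC) = -j/(ω·C) = 0 - j162.5 Ω
Step 3 — Series combination: Z_total = R + C = 510 - j162.5 Ω = 535.3∠-17.7° Ω.
Step 4 — Power factor: PF = cos(φ) = Re(Z)/|Z| = 510/535.26 = 0.9528.
Step 5 — Type: Im(Z) = -162.5 ⇒ leading (phase φ = -17.7°).

PF = 0.9528 (leading, φ = -17.7°)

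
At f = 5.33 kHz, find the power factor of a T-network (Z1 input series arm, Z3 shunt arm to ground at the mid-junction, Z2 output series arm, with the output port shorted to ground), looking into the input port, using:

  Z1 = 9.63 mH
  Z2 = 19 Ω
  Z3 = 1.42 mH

Step 1 — Angular frequency: ω = 2π·f = 2π·5330 = 3.349e+04 rad/s.
Step 2 — Component impedances:
  Z1: Z = jωL = j·3.349e+04·0.00963 = 0 + j322.5 Ω
  Z2: Z = R = 19 Ω
  Z3: Z = jωL = j·3.349e+04·0.00142 = 0 + j47.55 Ω
Step 3 — With the output port shorted to ground, the output series arm Z2 runs from the junction to ground; the shunt arm Z3 also runs from the junction to ground. They appear in parallel: Z3 || Z2 = 16.38 + j6.546 Ω.
Step 4 — Series with input arm Z1: Z_in = Z1 + (Z3 || Z2) = 16.38 + j329 Ω = 329.5∠87.1° Ω.
Step 5 — Power factor: PF = cos(φ) = Re(Z)/|Z| = 16.385/329.46 = 0.04973.
Step 6 — Type: Im(Z) = 329 ⇒ lagging (phase φ = 87.1°).

PF = 0.04973 (lagging, φ = 87.1°)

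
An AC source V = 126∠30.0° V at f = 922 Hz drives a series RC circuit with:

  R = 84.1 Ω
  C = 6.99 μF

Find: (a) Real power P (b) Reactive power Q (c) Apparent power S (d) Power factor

Step 1 — Angular frequency: ω = 2π·f = 2π·922 = 5793 rad/s.
Step 2 — Component impedances:
  R: Z = R = 84.1 Ω
  C: Z = 1/(jωC) = -j/(ω·C) = 0 - j24.7 Ω
Step 3 — Series combination: Z_total = R + C = 84.1 - j24.7 Ω = 87.65∠-16.4° Ω.
Step 4 — Source phasor: V = 126∠30.0° V = 109.1 + j63 V.
Step 5 — Current: I = V / Z = 0.992 + j1.04 A = 1.438∠46.4° A.
Step 6 — Complex power: S = V·I* = 173.8 - j51.03 VA.
Step 7 — Real power: P = Re(S) = 173.8 W.
Step 8 — Reactive power: Q = Im(S) = -51.03 VAR.
Step 9 — Apparent power: |S| = 181.1 VA.
Step 10 — Power factor: PF = P/|S| = 0.9595 (leading).

(a) P = 173.8 W  (b) Q = -51.03 VAR  (c) S = 181.1 VA  (d) PF = 0.9595 (leading)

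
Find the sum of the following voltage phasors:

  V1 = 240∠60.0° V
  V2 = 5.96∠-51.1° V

Step 1 — Convert each phasor to rectangular form:
  V1 = 240·(cos(60.0°) + j·sin(60.0°)) = 120 + j207.8 V
  V2 = 5.96·(cos(-51.1°) + j·sin(-51.1°)) = 3.743 - j4.638 V
Step 2 — Sum components: V_total = 123.7 + j203.2 V.
Step 3 — Convert to polar: |V_total| = 237.9 V, ∠V_total = 58.7°.

V_total = 237.9∠58.7° V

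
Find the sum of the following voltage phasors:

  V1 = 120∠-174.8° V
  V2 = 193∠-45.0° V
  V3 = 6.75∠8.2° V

Step 1 — Convert each phasor to rectangular form:
  V1 = 120·(cos(-174.8°) + j·sin(-174.8°)) = -119.5 - j10.88 V
  V2 = 193·(cos(-45.0°) + j·sin(-45.0°)) = 136.5 - j136.5 V
  V3 = 6.75·(cos(8.2°) + j·sin(8.2°)) = 6.681 + j0.9627 V
Step 2 — Sum components: V_total = 23.65 - j146.4 V.
Step 3 — Convert to polar: |V_total| = 148.3 V, ∠V_total = -80.8°.

V_total = 148.3∠-80.8° V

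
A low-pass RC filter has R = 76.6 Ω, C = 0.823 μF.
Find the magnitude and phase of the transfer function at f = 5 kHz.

Step 1 — Angular frequency: ω = 2π·5000 = 3.142e+04 rad/s.
Step 2 — Transfer function: H(jω) = 1/(1 + jωRC).
Step 3 — Denominator: 1 + jωRC = 1 + j·3.142e+04·76.6·8.23e-07 = 1 + j1.981.
Step 4 — H = 0.2032 - j0.4023.
Step 5 — Magnitude: |H| = 0.4507 (-6.9 dB); phase: φ = -63.2°.

|H| = 0.4507 (-6.9 dB), φ = -63.2°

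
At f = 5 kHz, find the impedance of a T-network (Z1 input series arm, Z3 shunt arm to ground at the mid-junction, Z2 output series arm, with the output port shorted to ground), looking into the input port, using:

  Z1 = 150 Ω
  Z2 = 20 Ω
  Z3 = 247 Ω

Step 1 — Angular frequency: ω = 2π·f = 2π·5000 = 3.142e+04 rad/s.
Step 2 — Component impedances:
  Z1: Z = R = 150 Ω
  Z2: Z = R = 20 Ω
  Z3: Z = R = 247 Ω
Step 3 — With the output port shorted to ground, the output series arm Z2 runs from the junction to ground; the shunt arm Z3 also runs from the junction to ground. They appear in parallel: Z3 || Z2 = 18.5 Ω.
Step 4 — Series with input arm Z1: Z_in = Z1 + (Z3 || Z2) = 168.5 Ω = 168.5∠0.0° Ω.

Z = 168.5 Ω = 168.5∠0.0° Ω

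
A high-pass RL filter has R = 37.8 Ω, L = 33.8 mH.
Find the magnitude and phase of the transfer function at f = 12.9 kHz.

Step 1 — Angular frequency: ω = 2π·1.29e+04 = 8.105e+04 rad/s.
Step 2 — Transfer function: H(jω) = jωL/(R + jωL).
Step 3 — Numerator jωL = j·2740; denominator R + jωL = 37.8 + j2740.
Step 4 — H = 0.9998 + j0.0138.
Step 5 — Magnitude: |H| = 0.9999 (-0.0 dB); phase: φ = 0.8°.

|H| = 0.9999 (-0.0 dB), φ = 0.8°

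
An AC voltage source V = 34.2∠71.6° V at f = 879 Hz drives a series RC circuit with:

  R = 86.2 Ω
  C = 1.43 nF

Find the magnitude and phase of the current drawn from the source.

Step 1 — Angular frequency: ω = 2π·f = 2π·879 = 5523 rad/s.
Step 2 — Component impedances:
  R: Z = R = 86.2 Ω
  C: Z = 1/(jωC) = -j/(ω·C) = 0 - j1.266e+05 Ω
Step 3 — Series combination: Z_total = R + C = 86.2 - j1.266e+05 Ω = 1.266e+05∠-90.0° Ω.
Step 4 — Source phasor: V = 34.2∠71.6° V = 10.8 + j32.45 V.
Step 5 — Ohm's law: I = V / Z_total = (10.8 + j32.45) / (86.2 - j1.266e+05) = -0.0002562 + j8.543e-05 A.
Step 6 — Convert to polar: |I| = 0.0002701 A, ∠I = 161.6°.

I = 0.0002701∠161.6° A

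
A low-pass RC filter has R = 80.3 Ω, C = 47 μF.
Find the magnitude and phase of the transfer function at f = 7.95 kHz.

Step 1 — Angular frequency: ω = 2π·7950 = 4.995e+04 rad/s.
Step 2 — Transfer function: H(jω) = 1/(1 + jωRC).
Step 3 — Denominator: 1 + jωRC = 1 + j·4.995e+04·80.3·4.7e-05 = 1 + j188.5.
Step 4 — H = 2.814e-05 - j0.005304.
Step 5 — Magnitude: |H| = 0.005304 (-45.5 dB); phase: φ = -89.7°.

|H| = 0.005304 (-45.5 dB), φ = -89.7°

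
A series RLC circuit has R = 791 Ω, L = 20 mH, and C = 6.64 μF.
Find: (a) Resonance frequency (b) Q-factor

Step 1 — Resonance condition Im(Z)=0 gives ω₀ = 1/√(LC).
Step 2 — ω₀ = 1/√(0.02·6.64e-06) = 2744 rad/s.
Step 3 — f₀ = ω₀/(2π) = 436.7 Hz.
Step 4 — Series Q: Q = ω₀L/R = 2744·0.02/791 = 0.06938.

(a) f₀ = 436.7 Hz  (b) Q = 0.06938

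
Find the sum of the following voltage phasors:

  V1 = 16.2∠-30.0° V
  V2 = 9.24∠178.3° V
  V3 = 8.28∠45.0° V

Step 1 — Convert each phasor to rectangular form:
  V1 = 16.2·(cos(-30.0°) + j·sin(-30.0°)) = 14.03 - j8.1 V
  V2 = 9.24·(cos(178.3°) + j·sin(178.3°)) = -9.236 + j0.2741 V
  V3 = 8.28·(cos(45.0°) + j·sin(45.0°)) = 5.855 + j5.855 V
Step 2 — Sum components: V_total = 10.65 - j1.971 V.
Step 3 — Convert to polar: |V_total| = 10.83 V, ∠V_total = -10.5°.

V_total = 10.83∠-10.5° V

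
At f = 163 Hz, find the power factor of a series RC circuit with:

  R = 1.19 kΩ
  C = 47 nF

Step 1 — Angular frequency: ω = 2π·f = 2π·163 = 1024 rad/s.
Step 2 — Component impedances:
  R: Z = R = 1190 Ω
  C: Z = 1/(jωC) = -j/(ω·C) = 0 - j2.077e+04 Ω
Step 3 — Series combination: Z_total = R + C = 1190 - j2.077e+04 Ω = 2.081e+04∠-86.7° Ω.
Step 4 — Power factor: PF = cos(φ) = Re(Z)/|Z| = 1190/20809 = 0.05719.
Step 5 — Type: Im(Z) = -2.077e+04 ⇒ leading (phase φ = -86.7°).

PF = 0.05719 (leading, φ = -86.7°)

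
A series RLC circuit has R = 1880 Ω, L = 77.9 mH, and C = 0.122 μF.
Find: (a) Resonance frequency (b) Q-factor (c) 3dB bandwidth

Step 1 — Resonance condition Im(Z)=0 gives ω₀ = 1/√(LC).
Step 2 — ω₀ = 1/√(0.0779·1.22e-07) = 1.026e+04 rad/s.
Step 3 — f₀ = ω₀/(2π) = 1633 Hz.
Step 4 — Series Q: Q = ω₀L/R = 1.026e+04·0.0779/1880 = 0.425.
Step 5 — 3dB bandwidth: Δω = ω₀/Q = 2.413e+04 rad/s; BW = Δω/(2π) = 3841 Hz.

(a) f₀ = 1633 Hz  (b) Q = 0.425  (c) BW = 3841 Hz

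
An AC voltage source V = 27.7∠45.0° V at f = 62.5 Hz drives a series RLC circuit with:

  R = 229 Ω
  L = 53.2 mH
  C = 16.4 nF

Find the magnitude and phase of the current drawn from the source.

Step 1 — Angular frequency: ω = 2π·f = 2π·62.5 = 392.7 rad/s.
Step 2 — Component impedances:
  R: Z = R = 229 Ω
  L: Z = jωL = j·392.7·0.0532 = 0 + j20.89 Ω
  C: Z = 1/(jωC) = -j/(ω·C) = 0 - j1.553e+05 Ω
Step 3 — Series combination: Z_total = R + L + C = 229 - j1.553e+05 Ω = 1.553e+05∠-89.9° Ω.
Step 4 — Source phasor: V = 27.7∠45.0° V = 19.59 + j19.59 V.
Step 5 — Ohm's law: I = V / Z_total = (19.59 + j19.59) / (229 - j1.553e+05) = -0.000126 + j0.0001263 A.
Step 6 — Convert to polar: |I| = 0.0001784 A, ∠I = 134.9°.

I = 0.0001784∠134.9° A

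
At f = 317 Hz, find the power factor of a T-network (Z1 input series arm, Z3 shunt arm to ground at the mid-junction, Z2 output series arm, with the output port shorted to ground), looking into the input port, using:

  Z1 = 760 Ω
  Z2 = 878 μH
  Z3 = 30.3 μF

Step 1 — Angular frequency: ω = 2π·f = 2π·317 = 1992 rad/s.
Step 2 — Component impedances:
  Z1: Z = R = 760 Ω
  Z2: Z = jωL = j·1992·0.000878 = 0 + j1.749 Ω
  Z3: Z = 1/(jωC) = -j/(ω·C) = 0 - j16.57 Ω
Step 3 — With the output port shorted to ground, the output series arm Z2 runs from the junction to ground; the shunt arm Z3 also runs from the junction to ground. They appear in parallel: Z3 || Z2 = 0 + j1.955 Ω.
Step 4 — Series with input arm Z1: Z_in = Z1 + (Z3 || Z2) = 760 + j1.955 Ω = 760∠0.1° Ω.
Step 5 — Power factor: PF = cos(φ) = Re(Z)/|Z| = 760/760 = 1.
Step 6 — Type: Im(Z) = 1.955 ⇒ lagging (phase φ = 0.1°).

PF = 1 (lagging, φ = 0.1°)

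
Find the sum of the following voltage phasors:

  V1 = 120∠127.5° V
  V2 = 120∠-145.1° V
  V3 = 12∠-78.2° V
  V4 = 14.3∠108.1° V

Step 1 — Convert each phasor to rectangular form:
  V1 = 120·(cos(127.5°) + j·sin(127.5°)) = -73.05 + j95.2 V
  V2 = 120·(cos(-145.1°) + j·sin(-145.1°)) = -98.42 - j68.66 V
  V3 = 12·(cos(-78.2°) + j·sin(-78.2°)) = 2.454 - j11.75 V
  V4 = 14.3·(cos(108.1°) + j·sin(108.1°)) = -4.443 + j13.59 V
Step 2 — Sum components: V_total = -173.5 + j28.39 V.
Step 3 — Convert to polar: |V_total| = 175.8 V, ∠V_total = 170.7°.

V_total = 175.8∠170.7° V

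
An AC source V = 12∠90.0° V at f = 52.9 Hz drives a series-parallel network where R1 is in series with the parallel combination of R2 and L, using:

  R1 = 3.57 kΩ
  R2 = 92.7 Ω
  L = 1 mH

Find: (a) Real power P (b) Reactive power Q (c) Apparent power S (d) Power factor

Step 1 — Angular frequency: ω = 2π·f = 2π·52.9 = 332.4 rad/s.
Step 2 — Component impedances:
  R1: Z = R = 3570 Ω
  R2: Z = R = 92.7 Ω
  L: Z = jωL = j·332.4·0.001 = 0 + j0.3324 Ω
Step 3 — Parallel branch: R2 || L = 1/(1/R2 + 1/L) = 0.001192 + j0.3324 Ω.
Step 4 — Series with R1: Z_total = R1 + (R2 || L) = 3570 + j0.3324 Ω = 3570∠0.0° Ω.
Step 5 — Source phasor: V = 12∠90.0° V = 0 + j12 V.
Step 6 — Current: I = V / Z = 3.129e-07 + j0.003361 A = 0.003361∠90.0° A.
Step 7 — Complex power: S = V·I* = 0.04034 + j3.755e-06 VA.
Step 8 — Real power: P = Re(S) = 0.04034 W.
Step 9 — Reactive power: Q = Im(S) = 3.755e-06 VAR.
Step 10 — Apparent power: |S| = 0.04034 VA.
Step 11 — Power factor: PF = P/|S| = 1 (lagging).

(a) P = 0.04034 W  (b) Q = 3.755e-06 VAR  (c) S = 0.04034 VA  (d) PF = 1 (lagging)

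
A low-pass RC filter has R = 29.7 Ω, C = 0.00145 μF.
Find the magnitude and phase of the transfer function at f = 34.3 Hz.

Step 1 — Angular frequency: ω = 2π·34.3 = 215.5 rad/s.
Step 2 — Transfer function: H(jω) = 1/(1 + jωRC).
Step 3 — Denominator: 1 + jωRC = 1 + j·215.5·29.7·1.45e-09 = 1 + j9.281e-06.
Step 4 — H = 1 - j9.281e-06.
Step 5 — Magnitude: |H| = 1 (-0.0 dB); phase: φ = -0.0°.

|H| = 1 (-0.0 dB), φ = -0.0°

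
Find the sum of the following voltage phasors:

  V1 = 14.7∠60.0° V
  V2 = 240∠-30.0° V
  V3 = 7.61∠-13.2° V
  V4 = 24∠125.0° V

Step 1 — Convert each phasor to rectangular form:
  V1 = 14.7·(cos(60.0°) + j·sin(60.0°)) = 7.35 + j12.73 V
  V2 = 240·(cos(-30.0°) + j·sin(-30.0°)) = 207.8 - j120 V
  V3 = 7.61·(cos(-13.2°) + j·sin(-13.2°)) = 7.409 - j1.738 V
  V4 = 24·(cos(125.0°) + j·sin(125.0°)) = -13.77 + j19.66 V
Step 2 — Sum components: V_total = 208.8 - j89.35 V.
Step 3 — Convert to polar: |V_total| = 227.1 V, ∠V_total = -23.2°.

V_total = 227.1∠-23.2° V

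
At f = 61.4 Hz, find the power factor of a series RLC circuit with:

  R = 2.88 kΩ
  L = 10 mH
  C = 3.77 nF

Step 1 — Angular frequency: ω = 2π·f = 2π·61.4 = 385.8 rad/s.
Step 2 — Component impedances:
  R: Z = R = 2880 Ω
  L: Z = jωL = j·385.8·0.01 = 0 + j3.858 Ω
  C: Z = 1/(jωC) = -j/(ω·C) = 0 - j6.876e+05 Ω
Step 3 — Series combination: Z_total = R + L + C = 2880 - j6.876e+05 Ω = 6.876e+05∠-89.8° Ω.
Step 4 — Power factor: PF = cos(φ) = Re(Z)/|Z| = 2880/6.8756e+05 = 0.004189.
Step 5 — Type: Im(Z) = -6.876e+05 ⇒ leading (phase φ = -89.8°).

PF = 0.004189 (leading, φ = -89.8°)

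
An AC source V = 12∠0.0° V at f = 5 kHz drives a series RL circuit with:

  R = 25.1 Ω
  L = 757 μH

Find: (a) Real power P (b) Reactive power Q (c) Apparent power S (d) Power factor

Step 1 — Angular frequency: ω = 2π·f = 2π·5000 = 3.142e+04 rad/s.
Step 2 — Component impedances:
  R: Z = R = 25.1 Ω
  L: Z = jωL = j·3.142e+04·0.000757 = 0 + j23.78 Ω
Step 3 — Series combination: Z_total = R + L = 25.1 + j23.78 Ω = 34.58∠43.5° Ω.
Step 4 — Source phasor: V = 12∠0.0° V = 12 V.
Step 5 — Current: I = V / Z = 0.2519 - j0.2387 A = 0.347∠-43.5° A.
Step 6 — Complex power: S = V·I* = 3.023 + j2.864 VA.
Step 7 — Real power: P = Re(S) = 3.023 W.
Step 8 — Reactive power: Q = Im(S) = 2.864 VAR.
Step 9 — Apparent power: |S| = 4.165 VA.
Step 10 — Power factor: PF = P/|S| = 0.7259 (lagging).

(a) P = 3.023 W  (b) Q = 2.864 VAR  (c) S = 4.165 VA  (d) PF = 0.7259 (lagging)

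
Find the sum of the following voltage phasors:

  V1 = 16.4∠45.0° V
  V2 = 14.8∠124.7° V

Step 1 — Convert each phasor to rectangular form:
  V1 = 16.4·(cos(45.0°) + j·sin(45.0°)) = 11.6 + j11.6 V
  V2 = 14.8·(cos(124.7°) + j·sin(124.7°)) = -8.425 + j12.17 V
Step 2 — Sum components: V_total = 3.171 + j23.76 V.
Step 3 — Convert to polar: |V_total| = 23.97 V, ∠V_total = 82.4°.

V_total = 23.97∠82.4° V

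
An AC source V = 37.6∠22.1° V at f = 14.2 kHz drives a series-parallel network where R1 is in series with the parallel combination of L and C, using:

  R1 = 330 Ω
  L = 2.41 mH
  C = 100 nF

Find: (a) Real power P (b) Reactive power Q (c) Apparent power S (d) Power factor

Step 1 — Angular frequency: ω = 2π·f = 2π·1.42e+04 = 8.922e+04 rad/s.
Step 2 — Component impedances:
  R1: Z = R = 330 Ω
  L: Z = jωL = j·8.922e+04·0.00241 = 0 + j215 Ω
  C: Z = 1/(jωC) = -j/(ω·C) = 0 - j112.1 Ω
Step 3 — Parallel branch: L || C = 1/(1/L + 1/C) = 0 - j234.1 Ω.
Step 4 — Series with R1: Z_total = R1 + (L || C) = 330 - j234.1 Ω = 404.6∠-35.4° Ω.
Step 5 — Source phasor: V = 37.6∠22.1° V = 34.84 + j14.15 V.
Step 6 — Current: I = V / Z = 0.05 + j0.07833 A = 0.09293∠57.5° A.
Step 7 — Complex power: S = V·I* = 2.85 - j2.022 VA.
Step 8 — Real power: P = Re(S) = 2.85 W.
Step 9 — Reactive power: Q = Im(S) = -2.022 VAR.
Step 10 — Apparent power: |S| = 3.494 VA.
Step 11 — Power factor: PF = P/|S| = 0.8156 (leading).

(a) P = 2.85 W  (b) Q = -2.022 VAR  (c) S = 3.494 VA  (d) PF = 0.8156 (leading)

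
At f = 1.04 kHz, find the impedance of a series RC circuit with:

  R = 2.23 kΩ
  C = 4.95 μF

Step 1 — Angular frequency: ω = 2π·f = 2π·1040 = 6535 rad/s.
Step 2 — Component impedances:
  R: Z = R = 2230 Ω
  C: Z = 1/(jωC) = -j/(ω·C) = 0 - j30.92 Ω
Step 3 — Series combination: Z_total = R + C = 2230 - j30.92 Ω = 2230∠-0.8° Ω.

Z = 2230 - j30.92 Ω = 2230∠-0.8° Ω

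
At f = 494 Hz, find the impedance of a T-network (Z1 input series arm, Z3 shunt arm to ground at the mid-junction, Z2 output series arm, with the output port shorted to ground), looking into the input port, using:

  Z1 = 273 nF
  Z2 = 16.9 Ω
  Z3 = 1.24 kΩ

Step 1 — Angular frequency: ω = 2π·f = 2π·494 = 3104 rad/s.
Step 2 — Component impedances:
  Z1: Z = 1/(jωC) = -j/(ω·C) = 0 - j1180 Ω
  Z2: Z = R = 16.9 Ω
  Z3: Z = R = 1240 Ω
Step 3 — With the output port shorted to ground, the output series arm Z2 runs from the junction to ground; the shunt arm Z3 also runs from the junction to ground. They appear in parallel: Z3 || Z2 = 16.67 Ω.
Step 4 — Series with input arm Z1: Z_in = Z1 + (Z3 || Z2) = 16.67 - j1180 Ω = 1180∠-89.2° Ω.

Z = 16.67 - j1180 Ω = 1180∠-89.2° Ω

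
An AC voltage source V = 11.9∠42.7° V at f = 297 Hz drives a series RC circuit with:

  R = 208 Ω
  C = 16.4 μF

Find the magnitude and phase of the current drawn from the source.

Step 1 — Angular frequency: ω = 2π·f = 2π·297 = 1866 rad/s.
Step 2 — Component impedances:
  R: Z = R = 208 Ω
  C: Z = 1/(jωC) = -j/(ω·C) = 0 - j32.68 Ω
Step 3 — Series combination: Z_total = R + C = 208 - j32.68 Ω = 210.6∠-8.9° Ω.
Step 4 — Source phasor: V = 11.9∠42.7° V = 8.745 + j8.07 V.
Step 5 — Ohm's law: I = V / Z_total = (8.745 + j8.07) / (208 - j32.68) = 0.03508 + j0.04431 A.
Step 6 — Convert to polar: |I| = 0.05652 A, ∠I = 51.6°.

I = 0.05652∠51.6° A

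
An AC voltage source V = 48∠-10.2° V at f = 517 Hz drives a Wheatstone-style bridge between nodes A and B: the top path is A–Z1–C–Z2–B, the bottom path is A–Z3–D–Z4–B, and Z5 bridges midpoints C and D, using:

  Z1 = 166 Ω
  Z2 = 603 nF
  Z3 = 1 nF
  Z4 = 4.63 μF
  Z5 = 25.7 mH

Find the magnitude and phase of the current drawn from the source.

Step 1 — Angular frequency: ω = 2π·f = 2π·517 = 3248 rad/s.
Step 2 — Component impedances:
  Z1: Z = R = 166 Ω
  Z2: Z = 1/(jωC) = -j/(ω·C) = 0 - j510.5 Ω
  Z3: Z = 1/(jωC) = -j/(ω·C) = 0 - j3.078e+05 Ω
  Z4: Z = 1/(jωC) = -j/(ω·C) = 0 - j66.49 Ω
  Z5: Z = jωL = j·3248·0.0257 = 0 + j83.48 Ω
Step 3 — Bridge requires nodal analysis (the Z5 bridge couples midpoints C and D, so the two paths cannot be reduced to a simple series/parallel combination). Setting node B to ground and injecting 1 A at node A, the 3-node admittance system at A, C, D solves to V_A = Z_AB = 166.1 + j17.52 Ω = 167∠6.0° Ω.
Step 4 — Source phasor: V = 48∠-10.2° V = 47.24 - j8.5 V.
Step 5 — Ohm's law: I = V / Z_total = (47.24 - j8.5) / (166.1 + j17.52) = 0.276 - j0.08028 A.
Step 6 — Convert to polar: |I| = 0.2874 A, ∠I = -16.2°.

I = 0.2874∠-16.2° A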